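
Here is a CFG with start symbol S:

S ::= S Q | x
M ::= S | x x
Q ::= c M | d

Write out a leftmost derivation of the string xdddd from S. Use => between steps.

S=>SQ=>SQQ=>SQQQ=>SQQQQ=>xQQQQ=>xdQQQ=>xddQQ=>xdddQ=>xdddd

S => SQ   [S ::= S Q]
SQ => SQQ   [S ::= S Q]
SQQ => SQQQ   [S ::= S Q]
SQQQ => SQQQQ   [S ::= S Q]
SQQQQ => xQQQQ   [S ::= x]
xQQQQ => xdQQQ   [Q ::= d]
xdQQQ => xddQQ   [Q ::= d]
xddQQ => xdddQ   [Q ::= d]
xdddQ => xdddd   [Q ::= d]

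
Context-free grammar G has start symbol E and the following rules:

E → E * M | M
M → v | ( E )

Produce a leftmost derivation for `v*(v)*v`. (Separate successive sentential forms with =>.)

E=>E*M=>E*M*M=>M*M*M=>v*M*M=>v*(E)*M=>v*(M)*M=>v*(v)*M=>v*(v)*v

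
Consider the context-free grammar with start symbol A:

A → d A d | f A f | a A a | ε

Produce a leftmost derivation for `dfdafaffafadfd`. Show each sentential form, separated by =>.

A=>dAd=>dfAfd=>dfdAdfd=>dfdaAadfd=>dfdafAfadfd=>dfdafaAafadfd=>dfdafafAfafadfd=>dfdafaffafadfd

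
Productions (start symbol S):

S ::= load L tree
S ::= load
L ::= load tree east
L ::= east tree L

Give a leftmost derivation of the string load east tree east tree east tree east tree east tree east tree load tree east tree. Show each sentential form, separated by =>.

S => load L tree => load east tree L tree => load east tree east tree L tree => load east tree east tree east tree L tree => load east tree east tree east tree east tree L tree => load east tree east tree east tree east tree east tree L tree => load east tree east tree east tree east tree east tree east tree L tree => load east tree east tree east tree east tree east tree east tree load tree east tree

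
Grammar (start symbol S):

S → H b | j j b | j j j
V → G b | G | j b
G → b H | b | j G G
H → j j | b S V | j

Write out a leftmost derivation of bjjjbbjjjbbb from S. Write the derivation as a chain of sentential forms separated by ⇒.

S ⇒ Hb ⇒ bSVb ⇒ bjjjVb ⇒ bjjjGb ⇒ bjjjbHb ⇒ bjjjbbSVb ⇒ bjjjbbjjjVb ⇒ bjjjbbjjjGbb ⇒ bjjjbbjjjbbb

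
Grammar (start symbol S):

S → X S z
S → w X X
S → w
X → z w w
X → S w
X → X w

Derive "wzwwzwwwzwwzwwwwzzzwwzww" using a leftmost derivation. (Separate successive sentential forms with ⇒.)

S ⇒ wXX ⇒ wXwX ⇒ wSwwX ⇒ wXSzwwX ⇒ wzwwSzwwX ⇒ wzwwXSzzwwX ⇒ wzwwzwwSzzwwX ⇒ wzwwzwwXSzzzwwX ⇒ wzwwzwwSwSzzzwwX ⇒ wzwwzwwwXXwSzzzwwX ⇒ wzwwzwwwzwwXwSzzzwwX ⇒ wzwwzwwwzwwzwwwSzzzwwX ⇒ wzwwzwwwzwwzwwwwzzzwwX ⇒ wzwwzwwwzwwzwwwwzzzwwzww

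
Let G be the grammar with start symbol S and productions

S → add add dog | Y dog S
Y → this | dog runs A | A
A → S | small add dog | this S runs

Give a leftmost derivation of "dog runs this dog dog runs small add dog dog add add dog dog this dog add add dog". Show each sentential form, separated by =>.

S => Y dog S => dog runs A dog S => dog runs S dog S => dog runs Y dog S dog S => dog runs this dog S dog S => dog runs this dog Y dog S dog S => dog runs this dog dog runs A dog S dog S => dog runs this dog dog runs small add dog dog S dog S => dog runs this dog dog runs small add dog dog add add dog dog S => dog runs this dog dog runs small add dog dog add add dog dog Y dog S => dog runs this dog dog runs small add dog dog add add dog dog this dog S => dog runs this dog dog runs small add dog dog add add dog dog this dog add add dog

S => Y dog S   [S → Y dog S]
Y dog S => dog runs A dog S   [Y → dog runs A]
dog runs A dog S => dog runs S dog S   [A → S]
dog runs S dog S => dog runs Y dog S dog S   [S → Y dog S]
dog runs Y dog S dog S => dog runs this dog S dog S   [Y → this]
dog runs this dog S dog S => dog runs this dog Y dog S dog S   [S → Y dog S]
dog runs this dog Y dog S dog S => dog runs this dog dog runs A dog S dog S   [Y → dog runs A]
dog runs this dog dog runs A dog S dog S => dog runs this dog dog runs small add dog dog S dog S   [A → small add dog]
dog runs this dog dog runs small add dog dog S dog S => dog runs this dog dog runs small add dog dog add add dog dog S   [S → add add dog]
dog runs this dog dog runs small add dog dog add add dog dog S => dog runs this dog dog runs small add dog dog add add dog dog Y dog S   [S → Y dog S]
dog runs this dog dog runs small add dog dog add add dog dog Y dog S => dog runs this dog dog runs small add dog dog add add dog dog this dog S   [Y → this]
dog runs this dog dog runs small add dog dog add add dog dog this dog S => dog runs this dog dog runs small add dog dog add add dog dog this dog add add dog   [S → add add dog]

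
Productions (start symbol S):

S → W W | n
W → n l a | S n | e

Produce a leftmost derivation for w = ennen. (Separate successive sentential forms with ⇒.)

S ⇒ WW   [S → W W]
WW ⇒ eW   [W → e]
eW ⇒ eSn   [W → S n]
eSn ⇒ eWWn   [S → W W]
eWWn ⇒ eSnWn   [W → S n]
eSnWn ⇒ ennWn   [S → n]
ennWn ⇒ ennen   [W → e]

S ⇒ WW ⇒ eW ⇒ eSn ⇒ eWWn ⇒ eSnWn ⇒ ennWn ⇒ ennen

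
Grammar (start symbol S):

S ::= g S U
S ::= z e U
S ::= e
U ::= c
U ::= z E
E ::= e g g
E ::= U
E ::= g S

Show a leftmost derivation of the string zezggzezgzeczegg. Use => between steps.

S => zeU   [S ::= z e U]
zeU => zezE   [U ::= z E]
zezE => zezgS   [E ::= g S]
zezgS => zezggSU   [S ::= g S U]
zezggSU => zezggzeUU   [S ::= z e U]
zezggzeUU => zezggzezEU   [U ::= z E]
zezggzezEU => zezggzezgSU   [E ::= g S]
zezggzezgSU => zezggzezgzeUU   [S ::= z e U]
zezggzezgzeUU => zezggzezgzecU   [U ::= c]
zezggzezgzecU => zezggzezgzeczE   [U ::= z E]
zezggzezgzeczE => zezggzezgzeczegg   [E ::= e g g]

S=>zeU=>zezE=>zezgS=>zezggSU=>zezggzeUU=>zezggzezEU=>zezggzezgSU=>zezggzezgzeUU=>zezggzezgzecU=>zezggzezgzeczE=>zezggzezgzeczegg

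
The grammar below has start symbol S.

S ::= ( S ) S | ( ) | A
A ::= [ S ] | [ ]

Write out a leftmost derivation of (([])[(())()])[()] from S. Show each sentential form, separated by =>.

S => (S)S => ((S)S)S => ((A)S)S => (([])S)S => (([])A)S => (([])[S])S => (([])[(S)S])S => (([])[(())S])S => (([])[(())()])S => (([])[(())()])A => (([])[(())()])[S] => (([])[(())()])[()]

S => (S)S   [S ::= ( S ) S]
(S)S => ((S)S)S   [S ::= ( S ) S]
((S)S)S => ((A)S)S   [S ::= A]
((A)S)S => (([])S)S   [A ::= [ ]]
(([])S)S => (([])A)S   [S ::= A]
(([])A)S => (([])[S])S   [A ::= [ S ]]
(([])[S])S => (([])[(S)S])S   [S ::= ( S ) S]
(([])[(S)S])S => (([])[(())S])S   [S ::= ( )]
(([])[(())S])S => (([])[(())()])S   [S ::= ( )]
(([])[(())()])S => (([])[(())()])A   [S ::= A]
(([])[(())()])A => (([])[(())()])[S]   [A ::= [ S ]]
(([])[(())()])[S] => (([])[(())()])[()]   [S ::= ( )]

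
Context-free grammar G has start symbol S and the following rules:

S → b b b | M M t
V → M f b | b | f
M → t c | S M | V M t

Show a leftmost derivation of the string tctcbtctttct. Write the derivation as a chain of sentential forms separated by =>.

S => MMt => tcMt => tcSMt => tcMMtMt => tctcMtMt => tctcVMttMt => tctcbMttMt => tctcbtcttMt => tctcbtctttct

S => MMt   [S → M M t]
MMt => tcMt   [M → t c]
tcMt => tcSMt   [M → S M]
tcSMt => tcMMtMt   [S → M M t]
tcMMtMt => tctcMtMt   [M → t c]
tctcMtMt => tctcVMttMt   [M → V M t]
tctcVMttMt => tctcbMttMt   [V → b]
tctcbMttMt => tctcbtcttMt   [M → t c]
tctcbtcttMt => tctcbtctttct   [M → t c]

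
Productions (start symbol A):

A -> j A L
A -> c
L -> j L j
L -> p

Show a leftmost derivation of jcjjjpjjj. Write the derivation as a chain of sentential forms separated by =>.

A => jAL => jcL => jcjLj => jcjjLjj => jcjjjLjjj => jcjjjpjjj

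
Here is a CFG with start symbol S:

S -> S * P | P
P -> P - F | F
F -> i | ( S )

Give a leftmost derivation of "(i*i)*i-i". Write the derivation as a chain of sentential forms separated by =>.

S => S*P   [S -> S * P]
S*P => P*P   [S -> P]
P*P => F*P   [P -> F]
F*P => (S)*P   [F -> ( S )]
(S)*P => (S*P)*P   [S -> S * P]
(S*P)*P => (P*P)*P   [S -> P]
(P*P)*P => (F*P)*P   [P -> F]
(F*P)*P => (i*P)*P   [F -> i]
(i*P)*P => (i*F)*P   [P -> F]
(i*F)*P => (i*i)*P   [F -> i]
(i*i)*P => (i*i)*P-F   [P -> P - F]
(i*i)*P-F => (i*i)*F-F   [P -> F]
(i*i)*F-F => (i*i)*i-F   [F -> i]
(i*i)*i-F => (i*i)*i-i   [F -> i]

S=>S*P=>P*P=>F*P=>(S)*P=>(S*P)*P=>(P*P)*P=>(F*P)*P=>(i*P)*P=>(i*F)*P=>(i*i)*P=>(i*i)*P-F=>(i*i)*F-F=>(i*i)*i-F=>(i*i)*i-i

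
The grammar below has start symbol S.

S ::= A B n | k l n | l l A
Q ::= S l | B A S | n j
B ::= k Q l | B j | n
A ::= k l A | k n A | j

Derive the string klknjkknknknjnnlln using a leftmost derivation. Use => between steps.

S => ABn => klABn => klknABn => klknjBn => klknjkQln => klknjkSlln => klknjkABnlln => klknjkknABnlln => klknjkknknABnlln => klknjkknknknABnlln => klknjkknknknjBnlln => klknjkknknknjnnlln

S => ABn   [S ::= A B n]
ABn => klABn   [A ::= k l A]
klABn => klknABn   [A ::= k n A]
klknABn => klknjBn   [A ::= j]
klknjBn => klknjkQln   [B ::= k Q l]
klknjkQln => klknjkSlln   [Q ::= S l]
klknjkSlln => klknjkABnlln   [S ::= A B n]
klknjkABnlln => klknjkknABnlln   [A ::= k n A]
klknjkknABnlln => klknjkknknABnlln   [A ::= k n A]
klknjkknknABnlln => klknjkknknknABnlln   [A ::= k n A]
klknjkknknknABnlln => klknjkknknknjBnlln   [A ::= j]
klknjkknknknjBnlln => klknjkknknknjnnlln   [B ::= n]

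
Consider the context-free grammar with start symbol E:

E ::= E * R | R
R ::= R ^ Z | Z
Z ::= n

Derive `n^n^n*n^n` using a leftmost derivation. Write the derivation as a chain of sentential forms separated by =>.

E => E*R   [E ::= E * R]
E*R => R*R   [E ::= R]
R*R => R^Z*R   [R ::= R ^ Z]
R^Z*R => R^Z^Z*R   [R ::= R ^ Z]
R^Z^Z*R => Z^Z^Z*R   [R ::= Z]
Z^Z^Z*R => n^Z^Z*R   [Z ::= n]
n^Z^Z*R => n^n^Z*R   [Z ::= n]
n^n^Z*R => n^n^n*R   [Z ::= n]
n^n^n*R => n^n^n*R^Z   [R ::= R ^ Z]
n^n^n*R^Z => n^n^n*Z^Z   [R ::= Z]
n^n^n*Z^Z => n^n^n*n^Z   [Z ::= n]
n^n^n*n^Z => n^n^n*n^n   [Z ::= n]

E => E*R => R*R => R^Z*R => R^Z^Z*R => Z^Z^Z*R => n^Z^Z*R => n^n^Z*R => n^n^n*R => n^n^n*R^Z => n^n^n*Z^Z => n^n^n*n^Z => n^n^n*n^n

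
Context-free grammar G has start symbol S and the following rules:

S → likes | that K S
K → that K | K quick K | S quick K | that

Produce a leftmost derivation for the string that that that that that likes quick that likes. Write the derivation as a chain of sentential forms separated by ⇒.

S ⇒ that K S   [S → that K S]
that K S ⇒ that S quick K S   [K → S quick K]
that S quick K S ⇒ that that K S quick K S   [S → that K S]
that that K S quick K S ⇒ that that that K S quick K S   [K → that K]
that that that K S quick K S ⇒ that that that that K S quick K S   [K → that K]
that that that that K S quick K S ⇒ that that that that that S quick K S   [K → that]
that that that that that S quick K S ⇒ that that that that that likes quick K S   [S → likes]
that that that that that likes quick K S ⇒ that that that that that likes quick that S   [K → that]
that that that that that likes quick that S ⇒ that that that that that likes quick that likes   [S → likes]

S ⇒ that K S ⇒ that S quick K S ⇒ that that K S quick K S ⇒ that that that K S quick K S ⇒ that that that that K S quick K S ⇒ that that that that that S quick K S ⇒ that that that that that likes quick K S ⇒ that that that that that likes quick that S ⇒ that that that that that likes quick that likes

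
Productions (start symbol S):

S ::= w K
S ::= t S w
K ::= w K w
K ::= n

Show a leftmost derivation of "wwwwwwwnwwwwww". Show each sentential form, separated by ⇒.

S ⇒ wK   [S ::= w K]
wK ⇒ wwKw   [K ::= w K w]
wwKw ⇒ wwwKww   [K ::= w K w]
wwwKww ⇒ wwwwKwww   [K ::= w K w]
wwwwKwww ⇒ wwwwwKwwww   [K ::= w K w]
wwwwwKwwww ⇒ wwwwwwKwwwww   [K ::= w K w]
wwwwwwKwwwww ⇒ wwwwwwwKwwwwww   [K ::= w K w]
wwwwwwwKwwwwww ⇒ wwwwwwwnwwwwww   [K ::= n]

S ⇒ wK ⇒ wwKw ⇒ wwwKww ⇒ wwwwKwww ⇒ wwwwwKwwww ⇒ wwwwwwKwwwww ⇒ wwwwwwwKwwwwww ⇒ wwwwwwwnwwwwww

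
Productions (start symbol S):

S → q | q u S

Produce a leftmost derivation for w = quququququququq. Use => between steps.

S => quS => ququS => quququS => ququququS => quququququS => ququququququS => quququququququS => quququququququq

S => quS   [S → q u S]
quS => ququS   [S → q u S]
ququS => quququS   [S → q u S]
quququS => ququququS   [S → q u S]
ququququS => quququququS   [S → q u S]
quququququS => ququququququS   [S → q u S]
ququququququS => quququququququS   [S → q u S]
quququququququS => quququququququq   [S → q]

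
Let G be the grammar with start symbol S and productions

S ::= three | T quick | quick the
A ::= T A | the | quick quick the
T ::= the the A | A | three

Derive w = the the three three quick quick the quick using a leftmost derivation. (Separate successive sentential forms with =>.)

S => T quick   [S ::= T quick]
T quick => the the A quick   [T ::= the the A]
the the A quick => the the T A quick   [A ::= T A]
the the T A quick => the the three A quick   [T ::= three]
the the three A quick => the the three T A quick   [A ::= T A]
the the three T A quick => the the three three A quick   [T ::= three]
the the three three A quick => the the three three quick quick the quick   [A ::= quick quick the]

S => T quick => the the A quick => the the T A quick => the the three A quick => the the three T A quick => the the three three A quick => the the three three quick quick the quick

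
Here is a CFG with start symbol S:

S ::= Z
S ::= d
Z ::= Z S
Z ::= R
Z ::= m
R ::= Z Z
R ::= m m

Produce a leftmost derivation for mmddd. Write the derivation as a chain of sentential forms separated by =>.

S => Z => ZS => ZSS => ZSSS => RSSS => mmSSS => mmdSS => mmddS => mmddd

S => Z   [S ::= Z]
Z => ZS   [Z ::= Z S]
ZS => ZSS   [Z ::= Z S]
ZSS => ZSSS   [Z ::= Z S]
ZSSS => RSSS   [Z ::= R]
RSSS => mmSSS   [R ::= m m]
mmSSS => mmdSS   [S ::= d]
mmdSS => mmddS   [S ::= d]
mmddS => mmddd   [S ::= d]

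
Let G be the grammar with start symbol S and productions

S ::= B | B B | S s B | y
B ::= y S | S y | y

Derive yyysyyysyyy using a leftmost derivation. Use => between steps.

S => BB   [S ::= B B]
BB => SyB   [B ::= S y]
SyB => SsByB   [S ::= S s B]
SsByB => BBsByB   [S ::= B B]
BBsByB => yBsByB   [B ::= y]
yBsByB => yySsByB   [B ::= y S]
yySsByB => yyBsByB   [S ::= B]
yyBsByB => yySysByB   [B ::= S y]
yySysByB => yySsBysByB   [S ::= S s B]
yySsBysByB => yyysBysByB   [S ::= y]
yyysBysByB => yyysySysByB   [B ::= y S]
yyysySysByB => yyysyyysByB   [S ::= y]
yyysyyysByB => yyysyyysyyB   [B ::= y]
yyysyyysyyB => yyysyyysyyy   [B ::= y]

S => BB => SyB => SsByB => BBsByB => yBsByB => yySsByB => yyBsByB => yySysByB => yySsBysByB => yyysBysByB => yyysySysByB => yyysyyysByB => yyysyyysyyB => yyysyyysyyy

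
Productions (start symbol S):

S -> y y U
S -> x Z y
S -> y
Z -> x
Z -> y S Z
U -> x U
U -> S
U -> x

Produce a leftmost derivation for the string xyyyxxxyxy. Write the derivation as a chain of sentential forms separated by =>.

S => xZy => xySZy => xyyyUZy => xyyyxUZy => xyyyxSZy => xyyyxxZyZy => xyyyxxxyZy => xyyyxxxyxy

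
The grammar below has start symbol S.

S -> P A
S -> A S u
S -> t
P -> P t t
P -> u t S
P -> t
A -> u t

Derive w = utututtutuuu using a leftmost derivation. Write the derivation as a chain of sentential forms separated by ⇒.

S ⇒ ASu   [S -> A S u]
ASu ⇒ utSu   [A -> u t]
utSu ⇒ utASuu   [S -> A S u]
utASuu ⇒ ututSuu   [A -> u t]
ututSuu ⇒ ututASuuu   [S -> A S u]
ututASuuu ⇒ utututSuuu   [A -> u t]
utututSuuu ⇒ utututPAuuu   [S -> P A]
utututPAuuu ⇒ utututtAuuu   [P -> t]
utututtAuuu ⇒ utututtutuuu   [A -> u t]

S ⇒ ASu ⇒ utSu ⇒ utASuu ⇒ ututSuu ⇒ ututASuuu ⇒ utututSuuu ⇒ utututPAuuu ⇒ utututtAuuu ⇒ utututtutuuu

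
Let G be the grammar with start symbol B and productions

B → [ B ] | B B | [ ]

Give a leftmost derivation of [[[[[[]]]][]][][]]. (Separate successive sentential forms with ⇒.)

B ⇒ [B] ⇒ [BB] ⇒ [BBB] ⇒ [[B]BB] ⇒ [[BB]BB] ⇒ [[[B]B]BB] ⇒ [[[[B]]B]BB] ⇒ [[[[[B]]]B]BB] ⇒ [[[[[[]]]]B]BB] ⇒ [[[[[[]]]][]]BB] ⇒ [[[[[[]]]][]][]B] ⇒ [[[[[[]]]][]][][]]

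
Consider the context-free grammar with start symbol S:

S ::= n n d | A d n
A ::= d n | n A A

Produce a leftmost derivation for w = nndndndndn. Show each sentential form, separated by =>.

S=>Adn=>nAAdn=>nnAAAdn=>nndnAAdn=>nndndnAdn=>nndndndndn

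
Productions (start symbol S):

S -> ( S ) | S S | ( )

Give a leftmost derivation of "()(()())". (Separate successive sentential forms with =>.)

S => SS   [S -> S S]
SS => ()S   [S -> ( )]
()S => ()(S)   [S -> ( S )]
()(S) => ()(SS)   [S -> S S]
()(SS) => ()(()S)   [S -> ( )]
()(()S) => ()(()())   [S -> ( )]

S=>SS=>()S=>()(S)=>()(SS)=>()(()S)=>()(()())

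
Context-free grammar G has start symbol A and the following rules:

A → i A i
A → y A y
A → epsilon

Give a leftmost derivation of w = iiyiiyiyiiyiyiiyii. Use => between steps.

A => iAi   [A → i A i]
iAi => iiAii   [A → i A i]
iiAii => iiyAyii   [A → y A y]
iiyAyii => iiyiAiyii   [A → i A i]
iiyiAiyii => iiyiiAiiyii   [A → i A i]
iiyiiAiiyii => iiyiiyAyiiyii   [A → y A y]
iiyiiyAyiiyii => iiyiiyiAiyiiyii   [A → i A i]
iiyiiyiAiyiiyii => iiyiiyiyAyiyiiyii   [A → y A y]
iiyiiyiyAyiyiiyii => iiyiiyiyiAiyiyiiyii   [A → i A i]
iiyiiyiyiAiyiyiiyii => iiyiiyiyiiyiyiiyii   [A → epsilon]

A=>iAi=>iiAii=>iiyAyii=>iiyiAiyii=>iiyiiAiiyii=>iiyiiyAyiiyii=>iiyiiyiAiyiiyii=>iiyiiyiyAyiyiiyii=>iiyiiyiyiAiyiyiiyii=>iiyiiyiyiiyiyiiyii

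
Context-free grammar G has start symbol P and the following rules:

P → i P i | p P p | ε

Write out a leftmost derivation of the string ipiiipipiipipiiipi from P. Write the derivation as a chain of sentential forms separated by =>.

P => iPi   [P → i P i]
iPi => ipPpi   [P → p P p]
ipPpi => ipiPipi   [P → i P i]
ipiPipi => ipiiPiipi   [P → i P i]
ipiiPiipi => ipiiiPiiipi   [P → i P i]
ipiiiPiiipi => ipiiipPpiiipi   [P → p P p]
ipiiipPpiiipi => ipiiipiPipiiipi   [P → i P i]
ipiiipiPipiiipi => ipiiipipPpipiiipi   [P → p P p]
ipiiipipPpipiiipi => ipiiipipiPipipiiipi   [P → i P i]
ipiiipipiPipipiiipi => ipiiipipiipipiiipi   [P → ε]

P => iPi => ipPpi => ipiPipi => ipiiPiipi => ipiiiPiiipi => ipiiipPpiiipi => ipiiipiPipiiipi => ipiiipipPpipiiipi => ipiiipipiPipipiiipi => ipiiipipiipipiiipi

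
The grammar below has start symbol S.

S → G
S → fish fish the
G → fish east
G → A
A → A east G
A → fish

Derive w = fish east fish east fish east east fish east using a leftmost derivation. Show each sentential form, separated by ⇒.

S ⇒ G ⇒ A ⇒ A east G ⇒ A east G east G ⇒ A east G east G east G ⇒ fish east G east G east G ⇒ fish east A east G east G ⇒ fish east fish east G east G ⇒ fish east fish east fish east east G ⇒ fish east fish east fish east east fish east

S ⇒ G   [S → G]
G ⇒ A   [G → A]
A ⇒ A east G   [A → A east G]
A east G ⇒ A east G east G   [A → A east G]
A east G east G ⇒ A east G east G east G   [A → A east G]
A east G east G east G ⇒ fish east G east G east G   [A → fish]
fish east G east G east G ⇒ fish east A east G east G   [G → A]
fish east A east G east G ⇒ fish east fish east G east G   [A → fish]
fish east fish east G east G ⇒ fish east fish east fish east east G   [G → fish east]
fish east fish east fish east east G ⇒ fish east fish east fish east east fish east   [G → fish east]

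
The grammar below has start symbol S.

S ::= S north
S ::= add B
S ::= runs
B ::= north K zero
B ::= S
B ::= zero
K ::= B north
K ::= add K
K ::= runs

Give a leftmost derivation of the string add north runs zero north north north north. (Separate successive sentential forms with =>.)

S => S north => S north north => S north north north => S north north north north => add B north north north north => add north K zero north north north north => add north runs zero north north north north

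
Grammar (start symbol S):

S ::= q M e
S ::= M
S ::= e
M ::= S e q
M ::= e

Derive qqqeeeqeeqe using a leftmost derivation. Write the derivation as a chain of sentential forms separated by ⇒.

S ⇒ qMe ⇒ qSeqe ⇒ qqMeeqe ⇒ qqSeqeeqe ⇒ qqqMeeqeeqe ⇒ qqqeeeqeeqe

S ⇒ qMe   [S ::= q M e]
qMe ⇒ qSeqe   [M ::= S e q]
qSeqe ⇒ qqMeeqe   [S ::= q M e]
qqMeeqe ⇒ qqSeqeeqe   [M ::= S e q]
qqSeqeeqe ⇒ qqqMeeqeeqe   [S ::= q M e]
qqqMeeqeeqe ⇒ qqqeeeqeeqe   [M ::= e]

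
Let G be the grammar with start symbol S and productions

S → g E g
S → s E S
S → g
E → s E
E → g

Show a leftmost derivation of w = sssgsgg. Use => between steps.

S => sES => ssES => sssES => sssgS => sssgsES => sssgsgS => sssgsgg

S => sES   [S → s E S]
sES => ssES   [E → s E]
ssES => sssES   [E → s E]
sssES => sssgS   [E → g]
sssgS => sssgsES   [S → s E S]
sssgsES => sssgsgS   [E → g]
sssgsgS => sssgsgg   [S → g]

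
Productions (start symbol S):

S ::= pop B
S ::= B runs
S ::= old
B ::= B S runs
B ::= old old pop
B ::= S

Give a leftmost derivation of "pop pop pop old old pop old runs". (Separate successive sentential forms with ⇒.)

S ⇒ pop B   [S ::= pop B]
pop B ⇒ pop S   [B ::= S]
pop S ⇒ pop pop B   [S ::= pop B]
pop pop B ⇒ pop pop B S runs   [B ::= B S runs]
pop pop B S runs ⇒ pop pop S S runs   [B ::= S]
pop pop S S runs ⇒ pop pop pop B S runs   [S ::= pop B]
pop pop pop B S runs ⇒ pop pop pop old old pop S runs   [B ::= old old pop]
pop pop pop old old pop S runs ⇒ pop pop pop old old pop old runs   [S ::= old]

S ⇒ pop B ⇒ pop S ⇒ pop pop B ⇒ pop pop B S runs ⇒ pop pop S S runs ⇒ pop pop pop B S runs ⇒ pop pop pop old old pop S runs ⇒ pop pop pop old old pop old runs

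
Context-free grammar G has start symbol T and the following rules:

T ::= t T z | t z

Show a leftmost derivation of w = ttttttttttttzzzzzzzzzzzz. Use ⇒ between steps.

T ⇒ tTz   [T ::= t T z]
tTz ⇒ ttTzz   [T ::= t T z]
ttTzz ⇒ tttTzzz   [T ::= t T z]
tttTzzz ⇒ ttttTzzzz   [T ::= t T z]
ttttTzzzz ⇒ tttttTzzzzz   [T ::= t T z]
tttttTzzzzz ⇒ ttttttTzzzzzz   [T ::= t T z]
ttttttTzzzzzz ⇒ tttttttTzzzzzzz   [T ::= t T z]
tttttttTzzzzzzz ⇒ ttttttttTzzzzzzzz   [T ::= t T z]
ttttttttTzzzzzzzz ⇒ tttttttttTzzzzzzzzz   [T ::= t T z]
tttttttttTzzzzzzzzz ⇒ ttttttttttTzzzzzzzzzz   [T ::= t T z]
ttttttttttTzzzzzzzzzz ⇒ tttttttttttTzzzzzzzzzzz   [T ::= t T z]
tttttttttttTzzzzzzzzzzz ⇒ ttttttttttttzzzzzzzzzzzz   [T ::= t z]

T ⇒ tTz ⇒ ttTzz ⇒ tttTzzz ⇒ ttttTzzzz ⇒ tttttTzzzzz ⇒ ttttttTzzzzzz ⇒ tttttttTzzzzzzz ⇒ ttttttttTzzzzzzzz ⇒ tttttttttTzzzzzzzzz ⇒ ttttttttttTzzzzzzzzzz ⇒ tttttttttttTzzzzzzzzzzz ⇒ ttttttttttttzzzzzzzzzzzz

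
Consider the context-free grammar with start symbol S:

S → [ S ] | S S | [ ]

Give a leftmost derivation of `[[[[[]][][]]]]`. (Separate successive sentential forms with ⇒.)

S⇒[S]⇒[[S]]⇒[[[S]]]⇒[[[SS]]]⇒[[[SSS]]]⇒[[[[S]SS]]]⇒[[[[[]]SS]]]⇒[[[[[]][]S]]]⇒[[[[[]][][]]]]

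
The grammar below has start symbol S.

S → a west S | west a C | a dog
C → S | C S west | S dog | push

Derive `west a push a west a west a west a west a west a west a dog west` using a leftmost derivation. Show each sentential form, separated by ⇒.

S ⇒ west a C   [S → west a C]
west a C ⇒ west a C S west   [C → C S west]
west a C S west ⇒ west a push S west   [C → push]
west a push S west ⇒ west a push a west S west   [S → a west S]
west a push a west S west ⇒ west a push a west a west S west   [S → a west S]
west a push a west a west S west ⇒ west a push a west a west a west S west   [S → a west S]
west a push a west a west a west S west ⇒ west a push a west a west a west a west S west   [S → a west S]
west a push a west a west a west a west S west ⇒ west a push a west a west a west a west a west S west   [S → a west S]
west a push a west a west a west a west a west S west ⇒ west a push a west a west a west a west a west a west S west   [S → a west S]
west a push a west a west a west a west a west a west S west ⇒ west a push a west a west a west a west a west a west a dog west   [S → a dog]

S ⇒ west a C ⇒ west a C S west ⇒ west a push S west ⇒ west a push a west S west ⇒ west a push a west a west S west ⇒ west a push a west a west a west S west ⇒ west a push a west a west a west a west S west ⇒ west a push a west a west a west a west a west S west ⇒ west a push a west a west a west a west a west a west S west ⇒ west a push a west a west a west a west a west a west a dog west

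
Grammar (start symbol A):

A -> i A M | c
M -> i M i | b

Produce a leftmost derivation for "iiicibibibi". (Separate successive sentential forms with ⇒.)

A⇒iAM⇒iiAMM⇒iiiAMMM⇒iiicMMM⇒iiiciMiMM⇒iiicibiMM⇒iiicibibM⇒iiicibibiMi⇒iiicibibibi

A ⇒ iAM   [A -> i A M]
iAM ⇒ iiAMM   [A -> i A M]
iiAMM ⇒ iiiAMMM   [A -> i A M]
iiiAMMM ⇒ iiicMMM   [A -> c]
iiicMMM ⇒ iiiciMiMM   [M -> i M i]
iiiciMiMM ⇒ iiicibiMM   [M -> b]
iiicibiMM ⇒ iiicibibM   [M -> b]
iiicibibM ⇒ iiicibibiMi   [M -> i M i]
iiicibibiMi ⇒ iiicibibibi   [M -> b]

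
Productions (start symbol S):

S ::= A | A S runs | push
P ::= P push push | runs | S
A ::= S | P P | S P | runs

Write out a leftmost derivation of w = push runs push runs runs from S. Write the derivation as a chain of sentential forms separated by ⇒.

S ⇒ A ⇒ P P ⇒ S P ⇒ A S runs P ⇒ S P S runs P ⇒ push P S runs P ⇒ push runs S runs P ⇒ push runs push runs P ⇒ push runs push runs runs

S ⇒ A   [S ::= A]
A ⇒ P P   [A ::= P P]
P P ⇒ S P   [P ::= S]
S P ⇒ A S runs P   [S ::= A S runs]
A S runs P ⇒ S P S runs P   [A ::= S P]
S P S runs P ⇒ push P S runs P   [S ::= push]
push P S runs P ⇒ push runs S runs P   [P ::= runs]
push runs S runs P ⇒ push runs push runs P   [S ::= push]
push runs push runs P ⇒ push runs push runs runs   [P ::= runs]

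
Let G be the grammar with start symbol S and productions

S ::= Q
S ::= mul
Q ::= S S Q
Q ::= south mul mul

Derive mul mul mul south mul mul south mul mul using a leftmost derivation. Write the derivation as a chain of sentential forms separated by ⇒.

S ⇒ Q ⇒ S S Q ⇒ mul S Q ⇒ mul Q Q ⇒ mul S S Q Q ⇒ mul mul S Q Q ⇒ mul mul mul Q Q ⇒ mul mul mul south mul mul Q ⇒ mul mul mul south mul mul south mul mul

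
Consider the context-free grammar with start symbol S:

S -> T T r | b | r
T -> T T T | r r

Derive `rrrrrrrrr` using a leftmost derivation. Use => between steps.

S => TTr => TTTTr => rrTTTr => rrrrTTr => rrrrrrTr => rrrrrrrrr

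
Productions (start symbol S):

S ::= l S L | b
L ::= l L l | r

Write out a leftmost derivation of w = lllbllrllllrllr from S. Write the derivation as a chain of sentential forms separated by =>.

S => lSL   [S ::= l S L]
lSL => llSLL   [S ::= l S L]
llSLL => lllSLLL   [S ::= l S L]
lllSLLL => lllbLLL   [S ::= b]
lllbLLL => lllblLlLL   [L ::= l L l]
lllblLlLL => lllbllLllLL   [L ::= l L l]
lllbllLllLL => lllbllrllLL   [L ::= r]
lllbllrllLL => lllbllrlllLlL   [L ::= l L l]
lllbllrlllLlL => lllbllrllllLllL   [L ::= l L l]
lllbllrllllLllL => lllbllrllllrllL   [L ::= r]
lllbllrllllrllL => lllbllrllllrllr   [L ::= r]

S => lSL => llSLL => lllSLLL => lllbLLL => lllblLlLL => lllbllLllLL => lllbllrllLL => lllbllrlllLlL => lllbllrllllLllL => lllbllrllllrllL => lllbllrllllrllr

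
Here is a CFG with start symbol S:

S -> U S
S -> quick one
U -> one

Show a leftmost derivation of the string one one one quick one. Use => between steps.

S => U S => one S => one U S => one one S => one one U S => one one one S => one one one quick one

S => U S   [S -> U S]
U S => one S   [U -> one]
one S => one U S   [S -> U S]
one U S => one one S   [U -> one]
one one S => one one U S   [S -> U S]
one one U S => one one one S   [U -> one]
one one one S => one one one quick one   [S -> quick one]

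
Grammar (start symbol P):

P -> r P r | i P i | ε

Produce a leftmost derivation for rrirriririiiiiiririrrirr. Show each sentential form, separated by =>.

P=>rPr=>rrPrr=>rriPirr=>rrirPrirr=>rrirrPrrirr=>rrirriPirrirr=>rrirrirPrirrirr=>rrirririPirirrirr=>rrirririrPririrrirr=>rrirriririPiririrrirr=>rrirriririiPiiririrrirr=>rrirriririiiPiiiririrrirr=>rrirriririiiiiiririrrirr

P => rPr   [P -> r P r]
rPr => rrPrr   [P -> r P r]
rrPrr => rriPirr   [P -> i P i]
rriPirr => rrirPrirr   [P -> r P r]
rrirPrirr => rrirrPrrirr   [P -> r P r]
rrirrPrrirr => rrirriPirrirr   [P -> i P i]
rrirriPirrirr => rrirrirPrirrirr   [P -> r P r]
rrirrirPrirrirr => rrirririPirirrirr   [P -> i P i]
rrirririPirirrirr => rrirririrPririrrirr   [P -> r P r]
rrirririrPririrrirr => rrirriririPiririrrirr   [P -> i P i]
rrirriririPiririrrirr => rrirriririiPiiririrrirr   [P -> i P i]
rrirriririiPiiririrrirr => rrirriririiiPiiiririrrirr   [P -> i P i]
rrirriririiiPiiiririrrirr => rrirriririiiiiiririrrirr   [P -> ε]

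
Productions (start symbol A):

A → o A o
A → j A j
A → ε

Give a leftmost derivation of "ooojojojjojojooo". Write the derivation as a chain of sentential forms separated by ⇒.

A ⇒ oAo ⇒ ooAoo ⇒ oooAooo ⇒ ooojAjooo ⇒ ooojoAojooo ⇒ ooojojAjojooo ⇒ ooojojoAojojooo ⇒ ooojojojAjojojooo ⇒ ooojojojjojojooo

A ⇒ oAo   [A → o A o]
oAo ⇒ ooAoo   [A → o A o]
ooAoo ⇒ oooAooo   [A → o A o]
oooAooo ⇒ ooojAjooo   [A → j A j]
ooojAjooo ⇒ ooojoAojooo   [A → o A o]
ooojoAojooo ⇒ ooojojAjojooo   [A → j A j]
ooojojAjojooo ⇒ ooojojoAojojooo   [A → o A o]
ooojojoAojojooo ⇒ ooojojojAjojojooo   [A → j A j]
ooojojojAjojojooo ⇒ ooojojojjojojooo   [A → ε]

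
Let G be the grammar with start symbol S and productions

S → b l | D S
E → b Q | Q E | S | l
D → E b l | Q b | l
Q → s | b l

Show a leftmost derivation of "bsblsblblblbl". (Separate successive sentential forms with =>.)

S => DS => EblS => bQblS => bsblS => bsblDS => bsblEblS => bsblQEblS => bsblsEblS => bsblsQEblS => bsblsblEblS => bsblsblSblS => bsblsblblblS => bsblsblblblbl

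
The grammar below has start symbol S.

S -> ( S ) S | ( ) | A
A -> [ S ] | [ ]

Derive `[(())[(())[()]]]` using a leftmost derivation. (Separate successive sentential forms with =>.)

S=>A=>[S]=>[(S)S]=>[(())S]=>[(())A]=>[(())[S]]=>[(())[(S)S]]=>[(())[(())S]]=>[(())[(())A]]=>[(())[(())[S]]]=>[(())[(())[()]]]

S => A   [S -> A]
A => [S]   [A -> [ S ]]
[S] => [(S)S]   [S -> ( S ) S]
[(S)S] => [(())S]   [S -> ( )]
[(())S] => [(())A]   [S -> A]
[(())A] => [(())[S]]   [A -> [ S ]]
[(())[S]] => [(())[(S)S]]   [S -> ( S ) S]
[(())[(S)S]] => [(())[(())S]]   [S -> ( )]
[(())[(())S]] => [(())[(())A]]   [S -> A]
[(())[(())A]] => [(())[(())[S]]]   [A -> [ S ]]
[(())[(())[S]]] => [(())[(())[()]]]   [S -> ( )]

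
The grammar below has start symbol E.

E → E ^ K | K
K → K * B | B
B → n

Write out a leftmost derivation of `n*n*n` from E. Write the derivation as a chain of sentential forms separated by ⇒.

E ⇒ K ⇒ K*B ⇒ K*B*B ⇒ B*B*B ⇒ n*B*B ⇒ n*n*B ⇒ n*n*n

E ⇒ K   [E → K]
K ⇒ K*B   [K → K * B]
K*B ⇒ K*B*B   [K → K * B]
K*B*B ⇒ B*B*B   [K → B]
B*B*B ⇒ n*B*B   [B → n]
n*B*B ⇒ n*n*B   [B → n]
n*n*B ⇒ n*n*n   [B → n]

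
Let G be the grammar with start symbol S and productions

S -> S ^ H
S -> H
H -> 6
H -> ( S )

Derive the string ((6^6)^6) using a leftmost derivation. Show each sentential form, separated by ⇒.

S ⇒ H ⇒ (S) ⇒ (S^H) ⇒ (H^H) ⇒ ((S)^H) ⇒ ((S^H)^H) ⇒ ((H^H)^H) ⇒ ((6^H)^H) ⇒ ((6^6)^H) ⇒ ((6^6)^6)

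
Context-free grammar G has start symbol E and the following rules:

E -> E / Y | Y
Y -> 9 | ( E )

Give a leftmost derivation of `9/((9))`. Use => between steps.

E => E/Y => Y/Y => 9/Y => 9/(E) => 9/(Y) => 9/((E)) => 9/((Y)) => 9/((9))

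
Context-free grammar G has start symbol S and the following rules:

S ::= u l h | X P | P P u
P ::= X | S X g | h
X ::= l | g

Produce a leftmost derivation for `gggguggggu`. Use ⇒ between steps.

S ⇒ PPu   [S ::= P P u]
PPu ⇒ XPu   [P ::= X]
XPu ⇒ gPu   [X ::= g]
gPu ⇒ gSXgu   [P ::= S X g]
gSXgu ⇒ gXPXgu   [S ::= X P]
gXPXgu ⇒ ggPXgu   [X ::= g]
ggPXgu ⇒ ggSXgXgu   [P ::= S X g]
ggSXgXgu ⇒ ggPPuXgXgu   [S ::= P P u]
ggPPuXgXgu ⇒ ggXPuXgXgu   [P ::= X]
ggXPuXgXgu ⇒ gggPuXgXgu   [X ::= g]
gggPuXgXgu ⇒ gggXuXgXgu   [P ::= X]
gggXuXgXgu ⇒ gggguXgXgu   [X ::= g]
gggguXgXgu ⇒ gggguggXgu   [X ::= g]
gggguggXgu ⇒ gggguggggu   [X ::= g]

S ⇒ PPu ⇒ XPu ⇒ gPu ⇒ gSXgu ⇒ gXPXgu ⇒ ggPXgu ⇒ ggSXgXgu ⇒ ggPPuXgXgu ⇒ ggXPuXgXgu ⇒ gggPuXgXgu ⇒ gggXuXgXgu ⇒ gggguXgXgu ⇒ gggguggXgu ⇒ gggguggggu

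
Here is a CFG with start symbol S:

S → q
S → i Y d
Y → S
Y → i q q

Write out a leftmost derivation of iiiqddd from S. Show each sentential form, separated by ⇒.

S⇒iYd⇒iSd⇒iiYdd⇒iiSdd⇒iiiYddd⇒iiiSddd⇒iiiqddd

S ⇒ iYd   [S → i Y d]
iYd ⇒ iSd   [Y → S]
iSd ⇒ iiYdd   [S → i Y d]
iiYdd ⇒ iiSdd   [Y → S]
iiSdd ⇒ iiiYddd   [S → i Y d]
iiiYddd ⇒ iiiSddd   [Y → S]
iiiSddd ⇒ iiiqddd   [S → q]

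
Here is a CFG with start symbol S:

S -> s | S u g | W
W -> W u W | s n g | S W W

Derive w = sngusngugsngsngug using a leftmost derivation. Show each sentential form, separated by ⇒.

S ⇒ Sug   [S -> S u g]
Sug ⇒ Wug   [S -> W]
Wug ⇒ SWWug   [W -> S W W]
SWWug ⇒ SugWWug   [S -> S u g]
SugWWug ⇒ WugWWug   [S -> W]
WugWWug ⇒ WuWugWWug   [W -> W u W]
WuWugWWug ⇒ snguWugWWug   [W -> s n g]
snguWugWWug ⇒ sngusngugWWug   [W -> s n g]
sngusngugWWug ⇒ sngusngugsngWug   [W -> s n g]
sngusngugsngWug ⇒ sngusngugsngsngug   [W -> s n g]

S⇒Sug⇒Wug⇒SWWug⇒SugWWug⇒WugWWug⇒WuWugWWug⇒snguWugWWug⇒sngusngugWWug⇒sngusngugsngWug⇒sngusngugsngsngug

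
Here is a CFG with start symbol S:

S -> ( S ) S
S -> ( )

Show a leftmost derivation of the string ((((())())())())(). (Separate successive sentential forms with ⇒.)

S⇒(S)S⇒((S)S)S⇒(((S)S)S)S⇒((((S)S)S)S)S⇒((((())S)S)S)S⇒((((())())S)S)S⇒((((())())())S)S⇒((((())())())())S⇒((((())())())())()

S ⇒ (S)S   [S -> ( S ) S]
(S)S ⇒ ((S)S)S   [S -> ( S ) S]
((S)S)S ⇒ (((S)S)S)S   [S -> ( S ) S]
(((S)S)S)S ⇒ ((((S)S)S)S)S   [S -> ( S ) S]
((((S)S)S)S)S ⇒ ((((())S)S)S)S   [S -> ( )]
((((())S)S)S)S ⇒ ((((())())S)S)S   [S -> ( )]
((((())())S)S)S ⇒ ((((())())())S)S   [S -> ( )]
((((())())())S)S ⇒ ((((())())())())S   [S -> ( )]
((((())())())())S ⇒ ((((())())())())()   [S -> ( )]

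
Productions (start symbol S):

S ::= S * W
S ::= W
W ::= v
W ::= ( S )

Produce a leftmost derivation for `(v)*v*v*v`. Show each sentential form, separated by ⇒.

S ⇒ S*W ⇒ S*W*W ⇒ S*W*W*W ⇒ W*W*W*W ⇒ (S)*W*W*W ⇒ (W)*W*W*W ⇒ (v)*W*W*W ⇒ (v)*v*W*W ⇒ (v)*v*v*W ⇒ (v)*v*v*v

S ⇒ S*W   [S ::= S * W]
S*W ⇒ S*W*W   [S ::= S * W]
S*W*W ⇒ S*W*W*W   [S ::= S * W]
S*W*W*W ⇒ W*W*W*W   [S ::= W]
W*W*W*W ⇒ (S)*W*W*W   [W ::= ( S )]
(S)*W*W*W ⇒ (W)*W*W*W   [S ::= W]
(W)*W*W*W ⇒ (v)*W*W*W   [W ::= v]
(v)*W*W*W ⇒ (v)*v*W*W   [W ::= v]
(v)*v*W*W ⇒ (v)*v*v*W   [W ::= v]
(v)*v*v*W ⇒ (v)*v*v*v   [W ::= v]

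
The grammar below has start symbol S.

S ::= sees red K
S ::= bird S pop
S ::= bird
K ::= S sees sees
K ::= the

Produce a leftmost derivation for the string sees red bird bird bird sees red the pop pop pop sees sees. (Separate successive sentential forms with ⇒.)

S ⇒ sees red K ⇒ sees red S sees sees ⇒ sees red bird S pop sees sees ⇒ sees red bird bird S pop pop sees sees ⇒ sees red bird bird bird S pop pop pop sees sees ⇒ sees red bird bird bird sees red K pop pop pop sees sees ⇒ sees red bird bird bird sees red the pop pop pop sees sees

S ⇒ sees red K   [S ::= sees red K]
sees red K ⇒ sees red S sees sees   [K ::= S sees sees]
sees red S sees sees ⇒ sees red bird S pop sees sees   [S ::= bird S pop]
sees red bird S pop sees sees ⇒ sees red bird bird S pop pop sees sees   [S ::= bird S pop]
sees red bird bird S pop pop sees sees ⇒ sees red bird bird bird S pop pop pop sees sees   [S ::= bird S pop]
sees red bird bird bird S pop pop pop sees sees ⇒ sees red bird bird bird sees red K pop pop pop sees sees   [S ::= sees red K]
sees red bird bird bird sees red K pop pop pop sees sees ⇒ sees red bird bird bird sees red the pop pop pop sees sees   [K ::= the]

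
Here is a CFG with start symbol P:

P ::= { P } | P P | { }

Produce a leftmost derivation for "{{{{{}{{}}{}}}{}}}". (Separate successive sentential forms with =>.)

P => {P}   [P ::= { P }]
{P} => {{P}}   [P ::= { P }]
{{P}} => {{PP}}   [P ::= P P]
{{PP}} => {{{P}P}}   [P ::= { P }]
{{{P}P}} => {{{{P}}P}}   [P ::= { P }]
{{{{P}}P}} => {{{{PP}}P}}   [P ::= P P]
{{{{PP}}P}} => {{{{PPP}}P}}   [P ::= P P]
{{{{PPP}}P}} => {{{{{}PP}}P}}   [P ::= { }]
{{{{{}PP}}P}} => {{{{{}{P}P}}P}}   [P ::= { P }]
{{{{{}{P}P}}P}} => {{{{{}{{}}P}}P}}   [P ::= { }]
{{{{{}{{}}P}}P}} => {{{{{}{{}}{}}}P}}   [P ::= { }]
{{{{{}{{}}{}}}P}} => {{{{{}{{}}{}}}{}}}   [P ::= { }]

P => {P} => {{P}} => {{PP}} => {{{P}P}} => {{{{P}}P}} => {{{{PP}}P}} => {{{{PPP}}P}} => {{{{{}PP}}P}} => {{{{{}{P}P}}P}} => {{{{{}{{}}P}}P}} => {{{{{}{{}}{}}}P}} => {{{{{}{{}}{}}}{}}}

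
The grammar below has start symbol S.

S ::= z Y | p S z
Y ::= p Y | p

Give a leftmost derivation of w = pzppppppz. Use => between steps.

S => pSz => pzYz => pzpYz => pzppYz => pzpppYz => pzppppYz => pzpppppYz => pzppppppz

S => pSz   [S ::= p S z]
pSz => pzYz   [S ::= z Y]
pzYz => pzpYz   [Y ::= p Y]
pzpYz => pzppYz   [Y ::= p Y]
pzppYz => pzpppYz   [Y ::= p Y]
pzpppYz => pzppppYz   [Y ::= p Y]
pzppppYz => pzpppppYz   [Y ::= p Y]
pzpppppYz => pzppppppz   [Y ::= p]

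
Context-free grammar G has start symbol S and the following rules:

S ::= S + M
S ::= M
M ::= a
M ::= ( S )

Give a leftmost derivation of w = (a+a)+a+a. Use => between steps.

S => S+M   [S ::= S + M]
S+M => S+M+M   [S ::= S + M]
S+M+M => M+M+M   [S ::= M]
M+M+M => (S)+M+M   [M ::= ( S )]
(S)+M+M => (S+M)+M+M   [S ::= S + M]
(S+M)+M+M => (M+M)+M+M   [S ::= M]
(M+M)+M+M => (a+M)+M+M   [M ::= a]
(a+M)+M+M => (a+a)+M+M   [M ::= a]
(a+a)+M+M => (a+a)+a+M   [M ::= a]
(a+a)+a+M => (a+a)+a+a   [M ::= a]

S=>S+M=>S+M+M=>M+M+M=>(S)+M+M=>(S+M)+M+M=>(M+M)+M+M=>(a+M)+M+M=>(a+a)+M+M=>(a+a)+a+M=>(a+a)+a+a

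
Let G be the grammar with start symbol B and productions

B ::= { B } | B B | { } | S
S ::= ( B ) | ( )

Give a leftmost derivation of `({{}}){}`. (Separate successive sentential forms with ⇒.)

B ⇒ BB ⇒ SB ⇒ (B)B ⇒ ({B})B ⇒ ({{}})B ⇒ ({{}}){}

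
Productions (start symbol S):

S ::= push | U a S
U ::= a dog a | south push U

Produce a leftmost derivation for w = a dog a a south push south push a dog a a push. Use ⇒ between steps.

S ⇒ U a S ⇒ a dog a a S ⇒ a dog a a U a S ⇒ a dog a a south push U a S ⇒ a dog a a south push south push U a S ⇒ a dog a a south push south push a dog a a S ⇒ a dog a a south push south push a dog a a push

S ⇒ U a S   [S ::= U a S]
U a S ⇒ a dog a a S   [U ::= a dog a]
a dog a a S ⇒ a dog a a U a S   [S ::= U a S]
a dog a a U a S ⇒ a dog a a south push U a S   [U ::= south push U]
a dog a a south push U a S ⇒ a dog a a south push south push U a S   [U ::= south push U]
a dog a a south push south push U a S ⇒ a dog a a south push south push a dog a a S   [U ::= a dog a]
a dog a a south push south push a dog a a S ⇒ a dog a a south push south push a dog a a push   [S ::= push]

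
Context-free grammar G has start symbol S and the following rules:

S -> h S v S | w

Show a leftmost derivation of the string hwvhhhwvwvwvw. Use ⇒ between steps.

S⇒hSvS⇒hwvS⇒hwvhSvS⇒hwvhhSvSvS⇒hwvhhhSvSvSvS⇒hwvhhhwvSvSvS⇒hwvhhhwvwvSvS⇒hwvhhhwvwvwvS⇒hwvhhhwvwvwvw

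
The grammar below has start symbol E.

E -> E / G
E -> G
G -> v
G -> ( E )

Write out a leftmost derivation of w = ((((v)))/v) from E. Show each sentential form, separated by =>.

E => G   [E -> G]
G => (E)   [G -> ( E )]
(E) => (E/G)   [E -> E / G]
(E/G) => (G/G)   [E -> G]
(G/G) => ((E)/G)   [G -> ( E )]
((E)/G) => ((G)/G)   [E -> G]
((G)/G) => (((E))/G)   [G -> ( E )]
(((E))/G) => (((G))/G)   [E -> G]
(((G))/G) => ((((E)))/G)   [G -> ( E )]
((((E)))/G) => ((((G)))/G)   [E -> G]
((((G)))/G) => ((((v)))/G)   [G -> v]
((((v)))/G) => ((((v)))/v)   [G -> v]

E => G => (E) => (E/G) => (G/G) => ((E)/G) => ((G)/G) => (((E))/G) => (((G))/G) => ((((E)))/G) => ((((G)))/G) => ((((v)))/G) => ((((v)))/v)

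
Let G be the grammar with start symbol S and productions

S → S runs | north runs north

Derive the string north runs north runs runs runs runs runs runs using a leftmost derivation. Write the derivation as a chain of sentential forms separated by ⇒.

S ⇒ S runs ⇒ S runs runs ⇒ S runs runs runs ⇒ S runs runs runs runs ⇒ S runs runs runs runs runs ⇒ S runs runs runs runs runs runs ⇒ north runs north runs runs runs runs runs runs

S ⇒ S runs   [S → S runs]
S runs ⇒ S runs runs   [S → S runs]
S runs runs ⇒ S runs runs runs   [S → S runs]
S runs runs runs ⇒ S runs runs runs runs   [S → S runs]
S runs runs runs runs ⇒ S runs runs runs runs runs   [S → S runs]
S runs runs runs runs runs ⇒ S runs runs runs runs runs runs   [S → S runs]
S runs runs runs runs runs runs ⇒ north runs north runs runs runs runs runs runs   [S → north runs north]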